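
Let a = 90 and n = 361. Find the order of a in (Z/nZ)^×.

342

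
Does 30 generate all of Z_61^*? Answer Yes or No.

Yes

φ(61) = 61 − 1 = 60 = 2^2 · 3 · 5.
An element g generates (Z/61Z)^× iff g^(60/q) ≢ 1 (mod 61) for each prime q ∈ {2, 3, 5}.
30^30 ≡ 60 (mod 61)  [q = 2: ≢ 1 ✓]
30^20 ≡ 13 (mod 61)  [q = 3: ≢ 1 ✓]
30^12 ≡ 34 (mod 61)  [q = 5: ≢ 1 ✓]
None equal 1, so ord_61(30) = 60: 30 is a primitive root.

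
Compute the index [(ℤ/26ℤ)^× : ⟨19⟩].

The order of 19 must divide φ(26) = φ(2)·φ(13) = 1·12 = 12 = 2^2 · 3.
Divisors of 12: 1, 2, 3, 4, 6, 12.
Test each divisor d:
19^1 ≡ 19 (mod 26)
19^2 ≡ 23 (mod 26)
19^3 ≡ 21 (mod 26)
19^4 ≡ 9 (mod 26)
19^6 ≡ 25 (mod 26)
19^12 ≡ 1 (mod 26) ✓
Thus |⟨19⟩| = ord(19) = 12.
[(Z/26Z)^× : ⟨19⟩] = 12/12 = 1.

1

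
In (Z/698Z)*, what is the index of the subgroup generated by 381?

1

ord(381) | φ(698) = φ(2)·φ(349) = 1·348 = 348 = 2^2 · 3 · 29.
Divisors of 348: 1, 2, 3, 4, 6, 12, 29, 58, 87, 116, 174, 348.
Compute 381^d (mod 698) for the divisors d until we hit 1:
381^1 ≡ 381
381^2 ≡ 675
381^3 ≡ 311
381^4 ≡ 529
381^6 ≡ 397
381^12 ≡ 559
381^29 ≡ 189
381^58 ≡ 123
381^87 ≡ 213
381^116 ≡ 471
381^174 ≡ 697
381^348 ≡ 1
So ord_698(381) = 348, hence |⟨381⟩| = 348.
The index is φ(698) / ord(381) = 348 / 348 = 1.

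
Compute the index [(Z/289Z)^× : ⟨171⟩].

Since 171 ∈ (Z/289Z)^×, its order divides φ(289) = φ(17^2) = 17·(17−1) = 272 = 2^4 · 17.
Divisors of 272: 1, 2, 4, 8, 16, 17, 34, 68, 136, 272.
Check 171^d mod 289 for each divisor in increasing order:
171^1 ≡ 171 (mod 289)
171^2 ≡ 52 (mod 289)
171^4 ≡ 103 (mod 289)
171^8 ≡ 205 (mod 289)
171^16 ≡ 120 (mod 289)
171^17 ≡ 1 (mod 289) ✓
So ord_289(171) = 17, hence |⟨171⟩| = 17.
Index = |(Z/289Z)^×| / |⟨171⟩| = 272 / 17 = 16.

16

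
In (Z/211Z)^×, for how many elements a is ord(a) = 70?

24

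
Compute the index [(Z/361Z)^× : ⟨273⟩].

6

By Lagrange's theorem, ord_361(273) divides φ(361) = φ(19^2) = 19·(19−1) = 342 = 2 · 3^2 · 19.
Divisors of 342: 1, 2, 3, 6, 9, 18, 19, 38, 57, 114, 171, 342.
Compute 273^d (mod 361) for the divisors d until we hit 1:
273^1 ≡ 273
273^2 ≡ 163
273^3 ≡ 96
273^6 ≡ 191
273^9 ≡ 286
273^18 ≡ 210
273^19 ≡ 292
273^38 ≡ 68
273^57 ≡ 1
Thus |⟨273⟩| = ord(273) = 57.
[(Z/361Z)^× : ⟨273⟩] = 342/57 = 6.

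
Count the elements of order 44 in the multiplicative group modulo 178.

20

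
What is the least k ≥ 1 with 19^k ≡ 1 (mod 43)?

Since 19 ∈ (Z/43Z)^×, its order divides φ(43) = 43 − 1 = 42 = 2 · 3 · 7.
Divisors of 42: 1, 2, 3, 6, 7, 14, 21, 42.
Test each divisor d:
19^1 ≡ 19 (mod 43)
19^2 ≡ 17 (mod 43)
19^3 ≡ 22 (mod 43)
19^6 ≡ 11 (mod 43)
19^7 ≡ 37 (mod 43)
19^14 ≡ 36 (mod 43)
19^21 ≡ 42 (mod 43)
19^42 ≡ 1 (mod 43) ✓
The smallest such exponent is 42, so the order of 19 is 42.

42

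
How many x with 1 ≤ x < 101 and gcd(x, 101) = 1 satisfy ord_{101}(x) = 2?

φ(101) = 101 − 1 = 100 = 2^2 · 5^2.
Since (Z/101Z)^× is cyclic of order 100, the number of elements of order d is φ(d) when d | 100 and 0 otherwise.
2 | 100, and φ(2) = 2 − 1 = 1.

1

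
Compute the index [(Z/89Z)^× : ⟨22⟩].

4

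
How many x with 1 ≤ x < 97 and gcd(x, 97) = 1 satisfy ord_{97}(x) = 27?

0

φ(97) = 97 − 1 = 96 = 2^5 · 3.
(Z/97Z)^× is cyclic (|G| = 96); a cyclic group of order m has exactly φ(d) elements of each order d | m, and none otherwise.
Since 27 ∤ 96, the count is 0.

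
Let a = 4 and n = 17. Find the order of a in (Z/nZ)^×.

4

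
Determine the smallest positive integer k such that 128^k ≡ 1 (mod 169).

156

ord(128) | φ(169) = φ(13^2) = 13·(13−1) = 156 = 2^2 · 3 · 13.
Divisors of 156: 1, 2, 3, 4, 6, 12, 13, 26, 39, 52, 78, 156.
Check 128^d mod 169 for each divisor in increasing order:
128^1 ≡ 128
128^2 ≡ 160
128^3 ≡ 31
128^4 ≡ 81
128^6 ≡ 116
128^12 ≡ 105
128^13 ≡ 89
128^26 ≡ 147
128^39 ≡ 70
128^52 ≡ 146
128^78 ≡ 168
128^156 ≡ 1
Therefore the multiplicative order of 128 modulo 169 is 156.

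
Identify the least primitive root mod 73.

5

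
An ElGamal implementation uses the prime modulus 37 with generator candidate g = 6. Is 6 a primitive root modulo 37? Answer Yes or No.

φ(37) = 37 − 1 = 36 = 2^2 · 3^2.
It suffices to check that the order of 6 is not a proper divisor of 36: compute 6^(36/q) for q ∈ {2, 3}.
6^18 ≡ 36 (mod 37)  [q = 2: ≢ 1 ✓]
6^12 ≡ 1 (mod 37)  [q = 3: ≡ 1 ✗]
Since 6^12 ≡ 1, the order of 6 divides 12 < 36, so 6 is not a primitive root.

No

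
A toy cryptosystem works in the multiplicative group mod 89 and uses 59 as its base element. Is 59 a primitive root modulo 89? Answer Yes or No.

Yes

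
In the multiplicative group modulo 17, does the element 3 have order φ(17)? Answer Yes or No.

Yes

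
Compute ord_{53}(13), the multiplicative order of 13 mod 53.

By Lagrange's theorem, ord_53(13) divides φ(53) = 53 − 1 = 52 = 2^2 · 13.
Divisors of 52: 1, 2, 4, 13, 26, 52.
Evaluate successive powers at the divisors of 52:
13^1 ≡ 13 (mod 53)
13^2 ≡ 10 (mod 53)
13^4 ≡ 47 (mod 53)
13^13 ≡ 1 (mod 53) ✓
Therefore the multiplicative order of 13 modulo 53 is 13.

13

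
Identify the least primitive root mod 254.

3

φ(254) = φ(2)·φ(127) = 1·126 = 126 = 2 · 3^2 · 7.
g is a primitive root iff g^(126/q) ≢ 1 (mod 254) for each prime q ∈ {2, 3, 7}.
g = 2: gcd(2, 254) = 2 > 1, not a unit — skip.
g = 3: 3^63 ≡ 253; 3^42 ≡ 107; 3^18 ≡ 131 — none is 1, so 3 is a primitive root.
Hence the least primitive root of 254 is 3.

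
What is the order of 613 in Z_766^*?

By Lagrange's theorem, ord_766(613) divides φ(766) = φ(2)·φ(383) = 1·382 = 382 = 2 · 191.
Divisors of 382: 1, 2, 191, 382.
Test each divisor d:
613^1 ≡ 613
613^2 ≡ 429
613^191 ≡ 765
613^382 ≡ 1
The smallest such exponent is 382, so the order of 613 is 382.

382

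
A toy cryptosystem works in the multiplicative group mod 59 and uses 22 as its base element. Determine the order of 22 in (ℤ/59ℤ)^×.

By Lagrange's theorem, ord_59(22) divides φ(59) = 59 − 1 = 58 = 2 · 29.
Divisors of 58: 1, 2, 29, 58.
Check 22^d mod 59 for each divisor in increasing order:
22^1 ≡ 22 (mod 59)
22^2 ≡ 12 (mod 59)
22^29 ≡ 1 (mod 59) ✓
So ord_59(22) = 29.

29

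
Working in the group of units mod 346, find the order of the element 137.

86

By Lagrange's theorem, ord_346(137) divides φ(346) = φ(2)·φ(173) = 1·172 = 172 = 2^2 · 43.
Divisors of 172: 1, 2, 4, 43, 86, 172.
Check 137^d mod 346 for each divisor in increasing order:
137^1 ≡ 137 (mod 346)
137^2 ≡ 85 (mod 346)
137^4 ≡ 305 (mod 346)
137^43 ≡ 345 (mod 346)
137^86 ≡ 1 (mod 346) ✓
Therefore the multiplicative order of 137 modulo 346 is 86.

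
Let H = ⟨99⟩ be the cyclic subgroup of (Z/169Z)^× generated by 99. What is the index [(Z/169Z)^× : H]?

ord(99) | φ(169) = φ(13^2) = 13·(13−1) = 156 = 2^2 · 3 · 13.
Divisors of 156: 1, 2, 3, 4, 6, 12, 13, 26, 39, 52, 78, 156.
Compute 99^d (mod 169) for the divisors d until we hit 1:
99^1 ≡ 99 (mod 169)
99^2 ≡ 168 (mod 169)
99^3 ≡ 70 (mod 169)
99^4 ≡ 1 (mod 169) ✓
So ord_169(99) = 4, hence |⟨99⟩| = 4.
[(Z/169Z)^× : ⟨99⟩] = 156/4 = 39.

39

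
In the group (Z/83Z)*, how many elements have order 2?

φ(83) = 83 − 1 = 82 = 2 · 41.
In a cyclic group of order 82, there are φ(d) elements of order d for each divisor d of 82, and zero for non-divisors.
2 | 82, and φ(2) = 2 − 1 = 1.

1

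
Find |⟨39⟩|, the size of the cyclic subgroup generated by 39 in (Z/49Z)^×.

ord(39) | φ(49) = φ(7^2) = 7·(7−1) = 42 = 2 · 3 · 7.
Divisors of 42: 1, 2, 3, 6, 7, 14, 21, 42.
Compute 39^d (mod 49) for the divisors d until we hit 1:
39^1 ≡ 39
39^2 ≡ 2
39^3 ≡ 29
39^6 ≡ 8
39^7 ≡ 18
39^14 ≡ 30
39^21 ≡ 1
Therefore the multiplicative order of 39 modulo 49 is 21.

21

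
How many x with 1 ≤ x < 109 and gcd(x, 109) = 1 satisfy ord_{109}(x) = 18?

6

φ(109) = 109 − 1 = 108 = 2^2 · 3^3.
In a cyclic group of order 108, there are φ(d) elements of order d for each divisor d of 108, and zero for non-divisors.
18 = 2 · 3^2 divides 108, and φ(18) = 6.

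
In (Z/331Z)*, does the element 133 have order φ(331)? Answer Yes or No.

No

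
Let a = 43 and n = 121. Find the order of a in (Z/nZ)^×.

22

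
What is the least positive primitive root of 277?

φ(277) = 277 − 1 = 276 = 2^2 · 3 · 23.
g is a primitive root iff g^(276/q) ≢ 1 (mod 277) for each prime q ∈ {2, 3, 23}.
g = 2: 2^138 ≡ 276; 2^92 ≡ 1 — hits 1, so not a primitive root.
g = 3: 3^138 ≡ 1 — hits 1, so not a primitive root.
g = 4: 4^138 ≡ 1 — hits 1, so not a primitive root.
g = 5: 5^138 ≡ 276; 5^92 ≡ 116; 5^12 ≡ 27 — none is 1, so 5 is a primitive root.
The smallest primitive root modulo 277 is 5.

5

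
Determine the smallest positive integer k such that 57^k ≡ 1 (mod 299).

ord(57) | φ(299) = φ(13·23) = (13−1)·(23−1) = 12·22 = 264 = 2^3 · 3 · 11.
Divisors of 264: 1, 2, 3, 4, 6, 8, 11, 12, 22, 24, 33, 44, 66, 88, 132, 264.
Check 57^d mod 299 for each divisor in increasing order:
57^1 ≡ 57
57^2 ≡ 259
57^3 ≡ 112
57^4 ≡ 105
57^6 ≡ 285
57^8 ≡ 261
57^11 ≡ 229
57^12 ≡ 196
57^22 ≡ 116
57^24 ≡ 144
57^33 ≡ 252
57^44 ≡ 1
Hence ord(57) = 44.

44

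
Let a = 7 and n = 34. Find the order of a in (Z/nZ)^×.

16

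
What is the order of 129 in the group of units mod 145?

14

The order of 129 must divide φ(145) = φ(5·29) = (5−1)·(29−1) = 4·28 = 112 = 2^4 · 7.
Divisors of 112: 1, 2, 4, 7, 8, 14, 16, 28, 56, 112.
Test each divisor d:
129^1 ≡ 129
129^2 ≡ 111
129^4 ≡ 141
129^7 ≡ 144
129^8 ≡ 16
129^14 ≡ 1
Hence ord(129) = 14.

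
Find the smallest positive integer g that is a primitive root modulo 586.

φ(586) = φ(2)·φ(293) = 1·292 = 292 = 2^2 · 73.
Test candidates g = 2, 3, … against the prime factors q ∈ {2, 73} of φ(586): g is a generator iff g^(292/q) ≢ 1 for every such q.
g = 2: gcd(2, 586) = 2 > 1, not a unit — skip.
g = 3: 3^146 ≡ 585; 3^4 ≡ 81 — none is 1, so 3 is a primitive root.
Hence the least primitive root of 586 is 3.

3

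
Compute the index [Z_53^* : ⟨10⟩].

By Lagrange's theorem, ord_53(10) divides φ(53) = 53 − 1 = 52 = 2^2 · 13.
Divisors of 52: 1, 2, 4, 13, 26, 52.
Test each divisor d:
10^1 ≡ 10 (mod 53)
10^2 ≡ 47 (mod 53)
10^4 ≡ 36 (mod 53)
10^13 ≡ 1 (mod 53) ✓
Thus |⟨10⟩| = ord(10) = 13.
Index = |(Z/53Z)^×| / |⟨10⟩| = 52 / 13 = 4.

4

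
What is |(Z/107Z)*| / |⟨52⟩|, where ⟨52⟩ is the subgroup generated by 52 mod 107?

2

By Lagrange's theorem, ord_107(52) divides φ(107) = 107 − 1 = 106 = 2 · 53.
Divisors of 106: 1, 2, 53, 106.
Check 52^d mod 107 for each divisor in increasing order:
52^1 ≡ 52
52^2 ≡ 29
52^53 ≡ 1
The order of 52 is 53, so the subgroup it generates has 53 elements.
[(Z/107Z)^× : ⟨52⟩] = 106/53 = 2.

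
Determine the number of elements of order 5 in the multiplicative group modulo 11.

φ(11) = 11 − 1 = 10 = 2 · 5.
In a cyclic group of order 10, there are φ(d) elements of order d for each divisor d of 10, and zero for non-divisors.
5 | 10, and φ(5) = 5 − 1 = 4.

4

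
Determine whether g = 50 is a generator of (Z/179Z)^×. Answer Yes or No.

φ(179) = 179 − 1 = 178 = 2 · 89.
Test 50^(178/q) mod 179 for each prime factor q of 178:
50^89 ≡ 178 (mod 179)  [q = 2: ≢ 1 ✓]
50^2 ≡ 173 (mod 179)  [q = 89: ≢ 1 ✓]
None equal 1, so ord_179(50) = 178: 50 is a primitive root.

Yes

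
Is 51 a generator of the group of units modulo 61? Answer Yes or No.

φ(61) = 61 − 1 = 60 = 2^2 · 3 · 5.
It suffices to check that the order of 51 is not a proper divisor of 60: compute 51^(60/q) for q ∈ {2, 3, 5}.
51^30 ≡ 60 (mod 61)  [q = 2: ≢ 1 ✓]
51^20 ≡ 13 (mod 61)  [q = 3: ≢ 1 ✓]
51^12 ≡ 58 (mod 61)  [q = 5: ≢ 1 ✓]
None equal 1, so ord_61(51) = 60: 51 is a primitive root.

Yes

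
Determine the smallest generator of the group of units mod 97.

5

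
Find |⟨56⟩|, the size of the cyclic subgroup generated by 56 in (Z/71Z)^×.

70

ord(56) | φ(71) = 71 − 1 = 70 = 2 · 5 · 7.
Divisors of 70: 1, 2, 5, 7, 10, 14, 35, 70.
Test each divisor d:
56^1 ≡ 56
56^2 ≡ 12
56^5 ≡ 41
56^7 ≡ 66
56^10 ≡ 48
56^14 ≡ 25
56^35 ≡ 70
56^70 ≡ 1
Therefore the multiplicative order of 56 modulo 71 is 70.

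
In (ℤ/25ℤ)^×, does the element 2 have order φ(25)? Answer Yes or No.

Yes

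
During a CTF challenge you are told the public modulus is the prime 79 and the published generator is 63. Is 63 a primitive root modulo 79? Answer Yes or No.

Yes

φ(79) = 79 − 1 = 78 = 2 · 3 · 13.
63 is a primitive root mod 79 iff 63^(φ(79)/q) ≢ 1 for every prime q | φ(79), i.e. q ∈ {2, 3, 13}.
63^39 ≡ 78 (mod 79)  [q = 2: ≢ 1 ✓]
63^26 ≡ 23 (mod 79)  [q = 3: ≢ 1 ✓]
63^6 ≡ 65 (mod 79)  [q = 13: ≢ 1 ✓]
All checks pass, so 63 has order 78 and is a primitive root modulo 79.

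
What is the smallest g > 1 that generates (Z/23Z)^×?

φ(23) = 23 − 1 = 22 = 2 · 11.
Test candidates g = 2, 3, … against the prime factors q ∈ {2, 11} of φ(23): g is a generator iff g^(22/q) ≢ 1 for every such q.
g = 2: 2^11 ≡ 1 — hits 1, so not a primitive root.
g = 3: 3^11 ≡ 1 — hits 1, so not a primitive root.
g = 4: 4^11 ≡ 1 — hits 1, so not a primitive root.
g = 5: 5^11 ≡ 22; 5^2 ≡ 2 — none is 1, so 5 is a primitive root.
The smallest primitive root modulo 23 is 5.

5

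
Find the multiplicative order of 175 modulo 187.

By Lagrange's theorem, ord_187(175) divides φ(187) = φ(11·17) = (11−1)·(17−1) = 10·16 = 160 = 2^5 · 5.
Divisors of 160: 1, 2, 4, 5, 8, 10, 16, 20, 32, 40, 80, 160.
Check 175^d mod 187 for each divisor in increasing order:
175^1 ≡ 175
175^2 ≡ 144
175^4 ≡ 166
175^5 ≡ 65
175^8 ≡ 67
175^10 ≡ 111
175^16 ≡ 1
The smallest such exponent is 16, so the order of 175 is 16.

16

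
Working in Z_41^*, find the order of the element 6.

40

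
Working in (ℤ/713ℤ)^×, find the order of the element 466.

By Lagrange's theorem, ord_713(466) divides φ(713) = φ(23·31) = (23−1)·(31−1) = 22·30 = 660 = 2^2 · 3 · 5 · 11.
Divisors of 660: 1, 2, 3, 4, 5, 6, 10, 11, 12, 15, 20, 22, 30, 33, 44, 55, 60, 66, 110, 132, 165, 220, 330, 660.
Test each divisor d:
466^1 ≡ 466
466^2 ≡ 404
466^3 ≡ 32
466^4 ≡ 652
466^5 ≡ 94
466^6 ≡ 311
466^10 ≡ 280
466^11 ≡ 1
Hence ord(466) = 11.

11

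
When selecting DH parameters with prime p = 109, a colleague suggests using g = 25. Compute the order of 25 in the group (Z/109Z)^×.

Since 25 ∈ (Z/109Z)^×, its order divides φ(109) = 109 − 1 = 108 = 2^2 · 3^3.
Divisors of 108: 1, 2, 3, 4, 6, 9, 12, 18, 27, 36, 54, 108.
Check 25^d mod 109 for each divisor in increasing order:
25^1 ≡ 25 (mod 109)
25^2 ≡ 80 (mod 109)
25^3 ≡ 38 (mod 109)
25^4 ≡ 78 (mod 109)
25^6 ≡ 27 (mod 109)
25^9 ≡ 45 (mod 109)
25^12 ≡ 75 (mod 109)
25^18 ≡ 63 (mod 109)
25^27 ≡ 1 (mod 109) ✓
The smallest such exponent is 27, so the order of 25 is 27.

27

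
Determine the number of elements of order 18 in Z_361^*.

φ(361) = φ(19^2) = 19·(19−1) = 342 = 2 · 3^2 · 19.
In a cyclic group of order 342, there are φ(d) elements of order d for each divisor d of 342, and zero for non-divisors.
18 = 2 · 3^2 divides 342, and φ(18) = 6.

6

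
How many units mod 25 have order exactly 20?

8

φ(25) = φ(5^2) = 5·(5−1) = 20 = 2^2 · 5.
In a cyclic group of order 20, there are φ(d) elements of order d for each divisor d of 20, and zero for non-divisors.
20 = 2^2 · 5 divides 20, and φ(20) = 8.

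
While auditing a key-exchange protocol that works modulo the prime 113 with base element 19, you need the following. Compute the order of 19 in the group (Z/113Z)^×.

112

The order of 19 must divide φ(113) = 113 − 1 = 112 = 2^4 · 7.
Divisors of 112: 1, 2, 4, 7, 8, 14, 16, 28, 56, 112.
Evaluate successive powers at the divisors of 112:
19^1 ≡ 19
19^2 ≡ 22
19^4 ≡ 32
19^7 ≡ 42
19^8 ≡ 7
19^14 ≡ 69
19^16 ≡ 49
19^28 ≡ 15
19^56 ≡ 112
19^112 ≡ 1
Therefore the multiplicative order of 19 modulo 113 is 112.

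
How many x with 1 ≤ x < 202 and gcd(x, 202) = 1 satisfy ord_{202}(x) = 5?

φ(202) = φ(2)·φ(101) = 1·100 = 100 = 2^2 · 5^2.
(Z/202Z)^× is cyclic (|G| = 100); a cyclic group of order m has exactly φ(d) elements of each order d | m, and none otherwise.
5 | 100, and φ(5) = 5 − 1 = 4.

4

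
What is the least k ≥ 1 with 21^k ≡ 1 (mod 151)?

75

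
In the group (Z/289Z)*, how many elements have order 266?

0

φ(289) = φ(17^2) = 17·(17−1) = 272 = 2^4 · 17.
Since (Z/289Z)^× is cyclic of order 272, the number of elements of order d is φ(d) when d | 272 and 0 otherwise.
266 does not divide 272, so no element of (Z/289Z)^× has order 266.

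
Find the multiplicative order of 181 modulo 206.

102

Since 181 ∈ (Z/206Z)^×, its order divides φ(206) = φ(2)·φ(103) = 1·102 = 102 = 2 · 3 · 17.
Divisors of 102: 1, 2, 3, 6, 17, 34, 51, 102.
Compute 181^d (mod 206) for the divisors d until we hit 1:
181^1 ≡ 181 (mod 206)
181^2 ≡ 7 (mod 206)
181^3 ≡ 31 (mod 206)
181^6 ≡ 137 (mod 206)
181^17 ≡ 47 (mod 206)
181^34 ≡ 149 (mod 206)
181^51 ≡ 205 (mod 206)
181^102 ≡ 1 (mod 206) ✓
Therefore the multiplicative order of 181 modulo 206 is 102.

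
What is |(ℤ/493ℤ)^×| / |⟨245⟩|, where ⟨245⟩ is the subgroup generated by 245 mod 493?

4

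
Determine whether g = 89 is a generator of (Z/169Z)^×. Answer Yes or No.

No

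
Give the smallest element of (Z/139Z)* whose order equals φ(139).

2

φ(139) = 139 − 1 = 138 = 2 · 3 · 23.
Test candidates g = 2, 3, … against the prime factors q ∈ {2, 3, 23} of φ(139): g is a generator iff g^(138/q) ≢ 1 for every such q.
g = 2: 2^69 ≡ 138; 2^46 ≡ 96; 2^6 ≡ 64 — none is 1, so 2 is a primitive root.
The smallest primitive root modulo 139 is 2.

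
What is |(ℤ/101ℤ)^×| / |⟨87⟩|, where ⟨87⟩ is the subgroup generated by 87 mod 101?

Since 87 ∈ (Z/101Z)^×, its order divides φ(101) = 101 − 1 = 100 = 2^2 · 5^2.
Divisors of 100: 1, 2, 4, 5, 10, 20, 25, 50, 100.
Check 87^d mod 101 for each divisor in increasing order:
87^1 ≡ 87 (mod 101)
87^2 ≡ 95 (mod 101)
87^4 ≡ 36 (mod 101)
87^5 ≡ 1 (mod 101) ✓
Thus |⟨87⟩| = ord(87) = 5.
Index = |(Z/101Z)^×| / |⟨87⟩| = 100 / 5 = 20.

20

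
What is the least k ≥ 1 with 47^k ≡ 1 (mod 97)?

The order of 47 must divide φ(97) = 97 − 1 = 96 = 2^5 · 3.
Divisors of 96: 1, 2, 3, 4, 6, 8, 12, 16, 24, 32, 48, 96.
Test each divisor d:
47^1 ≡ 47 (mod 97)
47^2 ≡ 75 (mod 97)
47^3 ≡ 33 (mod 97)
47^4 ≡ 96 (mod 97)
47^6 ≡ 22 (mod 97)
47^8 ≡ 1 (mod 97) ✓
Hence ord(47) = 8.

8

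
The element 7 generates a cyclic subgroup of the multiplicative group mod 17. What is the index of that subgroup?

1

ord(7) | φ(17) = 17 − 1 = 16 = 2^4.
Divisors of 16: 1, 2, 4, 8, 16.
Compute 7^d (mod 17) for the divisors d until we hit 1:
7^1 ≡ 7 (mod 17)
7^2 ≡ 15 (mod 17)
7^4 ≡ 4 (mod 17)
7^8 ≡ 16 (mod 17)
7^16 ≡ 1 (mod 17) ✓
So ord_17(7) = 16, hence |⟨7⟩| = 16.
The index is φ(17) / ord(7) = 16 / 16 = 1.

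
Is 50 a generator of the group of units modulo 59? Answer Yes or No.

Yes

φ(59) = 59 − 1 = 58 = 2 · 29.
50 is a primitive root mod 59 iff 50^(φ(59)/q) ≢ 1 for every prime q | φ(59), i.e. q ∈ {2, 29}.
50^29 ≡ 58 (mod 59)  [q = 2: ≢ 1 ✓]
50^2 ≡ 22 (mod 59)  [q = 29: ≢ 1 ✓]
All checks pass, so 50 has order 58 and is a primitive root modulo 59.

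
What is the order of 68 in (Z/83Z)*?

41

By Lagrange's theorem, ord_83(68) divides φ(83) = 83 − 1 = 82 = 2 · 41.
Divisors of 82: 1, 2, 41, 82.
Compute 68^d (mod 83) for the divisors d until we hit 1:
68^1 ≡ 68
68^2 ≡ 59
68^41 ≡ 1
The smallest such exponent is 41, so the order of 68 is 41.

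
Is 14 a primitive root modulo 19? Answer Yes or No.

Yes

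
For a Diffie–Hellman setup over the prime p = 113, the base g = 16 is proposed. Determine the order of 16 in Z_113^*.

Since 16 ∈ (Z/113Z)^×, its order divides φ(113) = 113 − 1 = 112 = 2^4 · 7.
Divisors of 112: 1, 2, 4, 7, 8, 14, 16, 28, 56, 112.
Compute 16^d (mod 113) for the divisors d until we hit 1:
16^1 ≡ 16
16^2 ≡ 30
16^4 ≡ 109
16^7 ≡ 1
Hence ord(16) = 7.

7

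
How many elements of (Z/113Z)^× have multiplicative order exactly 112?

48

φ(113) = 113 − 1 = 112 = 2^4 · 7.
Since (Z/113Z)^× is cyclic of order 112, the number of elements of order d is φ(d) when d | 112 and 0 otherwise.
112 = 2^4 · 7 divides 112, and φ(112) = 48.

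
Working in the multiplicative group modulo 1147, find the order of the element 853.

180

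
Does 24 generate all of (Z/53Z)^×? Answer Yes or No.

No

φ(53) = 53 − 1 = 52 = 2^2 · 13.
An element g generates (Z/53Z)^× iff g^(52/q) ≢ 1 (mod 53) for each prime q ∈ {2, 13}.
24^26 ≡ 1 (mod 53)  [q = 2: ≡ 1 ✗]
24^4 ≡ 49 (mod 53)  [q = 13: ≢ 1 ✓]
The check at q = 2 fails, so 24 generates a proper subgroup.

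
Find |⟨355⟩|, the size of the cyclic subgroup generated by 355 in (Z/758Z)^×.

54

By Lagrange's theorem, ord_758(355) divides φ(758) = φ(2)·φ(379) = 1·378 = 378 = 2 · 3^3 · 7.
Divisors of 378: 1, 2, 3, 6, 7, 9, 14, 18, 21, 27, 42, 54, 63, 126, 189, 378.
Test each divisor d:
355^1 ≡ 355 (mod 758)
355^2 ≡ 197 (mod 758)
355^3 ≡ 199 (mod 758)
355^6 ≡ 185 (mod 758)
355^7 ≡ 487 (mod 758)
355^9 ≡ 431 (mod 758)
355^14 ≡ 673 (mod 758)
355^18 ≡ 51 (mod 758)
355^21 ≡ 295 (mod 758)
355^27 ≡ 757 (mod 758)
355^42 ≡ 613 (mod 758)
355^54 ≡ 1 (mod 758) ✓
The smallest such exponent is 54, so the order of 355 is 54.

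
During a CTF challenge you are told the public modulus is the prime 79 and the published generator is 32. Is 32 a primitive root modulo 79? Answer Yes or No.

No

φ(79) = 79 − 1 = 78 = 2 · 3 · 13.
Test 32^(78/q) mod 79 for each prime factor q of 78:
32^39 ≡ 1 (mod 79)  [q = 2: ≡ 1 ✗]
32^26 ≡ 55 (mod 79)  [q = 3: ≢ 1 ✓]
32^6 ≡ 52 (mod 79)  [q = 13: ≢ 1 ✓]
32^39 ≡ 1 shows ord(32) | 39, strictly less than φ(79); not a primitive root.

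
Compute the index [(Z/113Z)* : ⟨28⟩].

16

By Lagrange's theorem, ord_113(28) divides φ(113) = 113 − 1 = 112 = 2^4 · 7.
Divisors of 112: 1, 2, 4, 7, 8, 14, 16, 28, 56, 112.
Evaluate successive powers at the divisors of 112:
28^1 ≡ 28 (mod 113)
28^2 ≡ 106 (mod 113)
28^4 ≡ 49 (mod 113)
28^7 ≡ 1 (mod 113) ✓
The order of 28 is 7, so the subgroup it generates has 7 elements.
[(Z/113Z)^× : ⟨28⟩] = 112/7 = 16.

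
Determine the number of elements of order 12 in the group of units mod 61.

φ(61) = 61 − 1 = 60 = 2^2 · 3 · 5.
Since (Z/61Z)^× is cyclic of order 60, the number of elements of order d is φ(d) when d | 60 and 0 otherwise.
12 = 2^2 · 3 divides 60, and φ(12) = 4.

4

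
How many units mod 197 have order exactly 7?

6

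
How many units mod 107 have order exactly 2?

1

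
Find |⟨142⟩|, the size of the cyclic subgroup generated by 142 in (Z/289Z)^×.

272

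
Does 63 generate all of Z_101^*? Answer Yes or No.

Yes

φ(101) = 101 − 1 = 100 = 2^2 · 5^2.
It suffices to check that the order of 63 is not a proper divisor of 100: compute 63^(100/q) for q ∈ {2, 5}.
63^50 ≡ 100 (mod 101)  [q = 2: ≢ 1 ✓]
63^20 ≡ 36 (mod 101)  [q = 5: ≢ 1 ✓]
All checks pass, so 63 has order 100 and is a primitive root modulo 101.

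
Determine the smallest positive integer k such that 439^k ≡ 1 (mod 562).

By Lagrange's theorem, ord_562(439) divides φ(562) = φ(2)·φ(281) = 1·280 = 280 = 2^3 · 5 · 7.
Divisors of 280: 1, 2, 4, 5, 7, 8, 10, 14, 20, 28, 35, 40, 56, 70, 140, 280.
Test each divisor d:
439^1 ≡ 439 (mod 562)
439^2 ≡ 517 (mod 562)
439^4 ≡ 339 (mod 562)
439^5 ≡ 453 (mod 562)
439^7 ≡ 409 (mod 562)
439^8 ≡ 273 (mod 562)
439^10 ≡ 79 (mod 562)
439^14 ≡ 367 (mod 562)
439^20 ≡ 59 (mod 562)
439^28 ≡ 371 (mod 562)
439^35 ≡ 561 (mod 562)
439^40 ≡ 109 (mod 562)
439^56 ≡ 513 (mod 562)
439^70 ≡ 1 (mod 562) ✓
So ord_562(439) = 70.

70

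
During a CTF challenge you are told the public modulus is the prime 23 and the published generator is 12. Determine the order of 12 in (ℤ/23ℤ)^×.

Since 12 ∈ (Z/23Z)^×, its order divides φ(23) = 23 − 1 = 22 = 2 · 11.
Divisors of 22: 1, 2, 11, 22.
Compute 12^d (mod 23) for the divisors d until we hit 1:
12^1 ≡ 12 (mod 23)
12^2 ≡ 6 (mod 23)
12^11 ≡ 1 (mod 23) ✓
Therefore the multiplicative order of 12 modulo 23 is 11.

11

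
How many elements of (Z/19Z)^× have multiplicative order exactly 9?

φ(19) = 19 − 1 = 18 = 2 · 3^2.
Since (Z/19Z)^× is cyclic of order 18, the number of elements of order d is φ(d) when d | 18 and 0 otherwise.
9 = 3^2 divides 18, and φ(9) = 6.

6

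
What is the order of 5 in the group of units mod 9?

6

ord(5) | φ(9) = φ(3^2) = 3·(3−1) = 6 = 2 · 3.
Divisors of 6: 1, 2, 3, 6.
Check 5^d mod 9 for each divisor in increasing order:
5^1 ≡ 5 (mod 9)
5^2 ≡ 7 (mod 9)
5^3 ≡ 8 (mod 9)
5^6 ≡ 1 (mod 9) ✓
Hence ord(5) = 6.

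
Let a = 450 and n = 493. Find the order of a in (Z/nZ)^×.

56

ord(450) | φ(493) = φ(17·29) = (17−1)·(29−1) = 16·28 = 448 = 2^6 · 7.
Divisors of 448: 1, 2, 4, 7, 8, 14, 16, 28, 32, 56, 64, 112, 224, 448.
Compute 450^d (mod 493) for the divisors d until we hit 1:
450^1 ≡ 450 (mod 493)
450^2 ≡ 370 (mod 493)
450^4 ≡ 339 (mod 493)
450^7 ≡ 423 (mod 493)
450^8 ≡ 52 (mod 493)
450^14 ≡ 463 (mod 493)
450^16 ≡ 239 (mod 493)
450^28 ≡ 407 (mod 493)
450^32 ≡ 426 (mod 493)
450^56 ≡ 1 (mod 493) ✓
Hence ord(450) = 56.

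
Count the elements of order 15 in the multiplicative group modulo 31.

φ(31) = 31 − 1 = 30 = 2 · 3 · 5.
(Z/31Z)^× is cyclic (|G| = 30); a cyclic group of order m has exactly φ(d) elements of each order d | m, and none otherwise.
15 = 3 · 5 divides 30, and φ(15) = 8.

8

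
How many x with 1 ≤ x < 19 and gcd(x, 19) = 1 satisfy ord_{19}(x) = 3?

2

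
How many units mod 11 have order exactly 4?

0

φ(11) = 11 − 1 = 10 = 2 · 5.
In a cyclic group of order 10, there are φ(d) elements of order d for each divisor d of 10, and zero for non-divisors.
4 does not divide 10, so no element of (Z/11Z)^× has order 4.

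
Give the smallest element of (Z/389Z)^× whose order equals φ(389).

φ(389) = 389 − 1 = 388 = 2^2 · 97.
Test candidates g = 2, 3, … against the prime factors q ∈ {2, 97} of φ(389): g is a generator iff g^(388/q) ≢ 1 for every such q.
g = 2: 2^194 ≡ 388; 2^4 ≡ 16 — none is 1, so 2 is a primitive root.
So 2 is the smallest generator of (Z/389Z)^×.

2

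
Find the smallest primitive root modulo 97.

5

φ(97) = 97 − 1 = 96 = 2^5 · 3.
Test candidates g = 2, 3, … against the prime factors q ∈ {2, 3} of φ(97): g is a generator iff g^(96/q) ≢ 1 for every such q.
g = 2: 2^48 ≡ 1 — hits 1, so not a primitive root.
g = 3: 3^48 ≡ 1 — hits 1, so not a primitive root.
g = 4: 4^48 ≡ 1 — hits 1, so not a primitive root.
g = 5: 5^48 ≡ 96; 5^32 ≡ 35 — none is 1, so 5 is a primitive root.
So 5 is the smallest generator of (Z/97Z)^×.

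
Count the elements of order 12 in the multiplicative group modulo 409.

4

φ(409) = 409 − 1 = 408 = 2^3 · 3 · 17.
Since (Z/409Z)^× is cyclic of order 408, the number of elements of order d is φ(d) when d | 408 and 0 otherwise.
12 = 2^2 · 3 divides 408, and φ(12) = 4.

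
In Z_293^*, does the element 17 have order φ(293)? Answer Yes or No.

φ(293) = 293 − 1 = 292 = 2^2 · 73.
An element g generates (Z/293Z)^× iff g^(292/q) ≢ 1 (mod 293) for each prime q ∈ {2, 73}.
17^146 ≡ 1 (mod 293)  [q = 2: ≡ 1 ✗]
17^4 ≡ 16 (mod 293)  [q = 73: ≢ 1 ✓]
The check at q = 2 fails, so 17 generates a proper subgroup.

No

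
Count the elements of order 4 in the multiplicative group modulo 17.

2

φ(17) = 17 − 1 = 16 = 2^4.
(Z/17Z)^× is cyclic (|G| = 16); a cyclic group of order m has exactly φ(d) elements of each order d | m, and none otherwise.
4 = 2^2 divides 16, and φ(4) = 2.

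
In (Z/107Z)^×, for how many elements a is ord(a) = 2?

1

φ(107) = 107 − 1 = 106 = 2 · 53.
Since (Z/107Z)^× is cyclic of order 106, the number of elements of order d is φ(d) when d | 106 and 0 otherwise.
2 | 106, and φ(2) = 2 − 1 = 1.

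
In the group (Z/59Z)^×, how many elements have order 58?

28

φ(59) = 59 − 1 = 58 = 2 · 29.
In a cyclic group of order 58, there are φ(d) elements of order d for each divisor d of 58, and zero for non-divisors.
58 = 2 · 29 divides 58, and φ(58) = 28.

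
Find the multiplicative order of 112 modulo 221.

ord(112) | φ(221) = φ(13·17) = (13−1)·(17−1) = 12·16 = 192 = 2^6 · 3.
Divisors of 192: 1, 2, 3, 4, 6, 8, 12, 16, 24, 32, 48, 64, 96, 192.
Evaluate successive powers at the divisors of 192:
112^1 ≡ 112 (mod 221)
112^2 ≡ 168 (mod 221)
112^3 ≡ 31 (mod 221)
112^4 ≡ 157 (mod 221)
112^6 ≡ 77 (mod 221)
112^8 ≡ 118 (mod 221)
112^12 ≡ 183 (mod 221)
112^16 ≡ 1 (mod 221) ✓
So ord_221(112) = 16.

16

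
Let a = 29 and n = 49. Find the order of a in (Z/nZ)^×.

7

Since 29 ∈ (Z/49Z)^×, its order divides φ(49) = φ(7^2) = 7·(7−1) = 42 = 2 · 3 · 7.
Divisors of 42: 1, 2, 3, 6, 7, 14, 21, 42.
Test each divisor d:
29^1 ≡ 29 (mod 49)
29^2 ≡ 8 (mod 49)
29^3 ≡ 36 (mod 49)
29^6 ≡ 22 (mod 49)
29^7 ≡ 1 (mod 49) ✓
Therefore the multiplicative order of 29 modulo 49 is 7.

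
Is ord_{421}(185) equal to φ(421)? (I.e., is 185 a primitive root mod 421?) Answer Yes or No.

φ(421) = 421 − 1 = 420 = 2^2 · 3 · 5 · 7.
An element g generates (Z/421Z)^× iff g^(420/q) ≢ 1 (mod 421) for each prime q ∈ {2, 3, 5, 7}.
185^210 ≡ 420 (mod 421)  [q = 2: ≢ 1 ✓]
185^140 ≡ 20 (mod 421)  [q = 3: ≢ 1 ✓]
185^84 ≡ 252 (mod 421)  [q = 5: ≢ 1 ✓]
185^60 ≡ 385 (mod 421)  [q = 7: ≢ 1 ✓]
None equal 1, so ord_421(185) = 420: 185 is a primitive root.

Yes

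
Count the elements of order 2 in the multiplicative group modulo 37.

1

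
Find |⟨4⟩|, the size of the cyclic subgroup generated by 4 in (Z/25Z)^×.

10

ord(4) | φ(25) = φ(5^2) = 5·(5−1) = 20 = 2^2 · 5.
Divisors of 20: 1, 2, 4, 5, 10, 20.
Test each divisor d:
4^1 ≡ 4
4^2 ≡ 16
4^4 ≡ 6
4^5 ≡ 24
4^10 ≡ 1
Therefore the multiplicative order of 4 modulo 25 is 10.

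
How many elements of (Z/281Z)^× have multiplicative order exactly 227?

0

φ(281) = 281 − 1 = 280 = 2^3 · 5 · 7.
In a cyclic group of order 280, there are φ(d) elements of order d for each divisor d of 280, and zero for non-divisors.
227 does not divide 280, so no element of (Z/281Z)^× has order 227.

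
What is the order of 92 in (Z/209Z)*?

45

The order of 92 must divide φ(209) = φ(11·19) = (11−1)·(19−1) = 10·18 = 180 = 2^2 · 3^2 · 5.
Divisors of 180: 1, 2, 3, 4, 5, 6, 9, 10, 12, 15, 18, 20, 30, 36, 45, 60, 90, 180.
Check 92^d mod 209 for each divisor in increasing order:
92^1 ≡ 92 (mod 209)
92^2 ≡ 104 (mod 209)
92^3 ≡ 163 (mod 209)
92^4 ≡ 157 (mod 209)
92^5 ≡ 23 (mod 209)
92^6 ≡ 26 (mod 209)
92^9 ≡ 58 (mod 209)
92^10 ≡ 111 (mod 209)
92^12 ≡ 49 (mod 209)
92^15 ≡ 45 (mod 209)
92^18 ≡ 20 (mod 209)
92^20 ≡ 199 (mod 209)
92^30 ≡ 144 (mod 209)
92^36 ≡ 191 (mod 209)
92^45 ≡ 1 (mod 209) ✓
The smallest such exponent is 45, so the order of 92 is 45.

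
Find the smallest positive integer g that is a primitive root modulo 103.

φ(103) = 103 − 1 = 102 = 2 · 3 · 17.
Test candidates g = 2, 3, … against the prime factors q ∈ {2, 3, 17} of φ(103): g is a generator iff g^(102/q) ≢ 1 for every such q.
g = 2: 2^51 ≡ 1 — hits 1, so not a primitive root.
g = 3: 3^51 ≡ 102; 3^34 ≡ 1 — hits 1, so not a primitive root.
g = 4: 4^51 ≡ 1 — hits 1, so not a primitive root.
g = 5: 5^51 ≡ 102; 5^34 ≡ 56; 5^6 ≡ 72 — none is 1, so 5 is a primitive root.
So 5 is the smallest generator of (Z/103Z)^×.

5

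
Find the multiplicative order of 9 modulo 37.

By Lagrange's theorem, ord_37(9) divides φ(37) = 37 − 1 = 36 = 2^2 · 3^2.
Divisors of 36: 1, 2, 3, 4, 6, 9, 12, 18, 36.
Compute 9^d (mod 37) for the divisors d until we hit 1:
9^1 ≡ 9 (mod 37)
9^2 ≡ 7 (mod 37)
9^3 ≡ 26 (mod 37)
9^4 ≡ 12 (mod 37)
9^6 ≡ 10 (mod 37)
9^9 ≡ 1 (mod 37) ✓
The smallest such exponent is 9, so the order of 9 is 9.

9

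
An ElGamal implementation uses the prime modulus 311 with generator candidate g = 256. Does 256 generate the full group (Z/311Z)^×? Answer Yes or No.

φ(311) = 311 − 1 = 310 = 2 · 5 · 31.
It suffices to check that the order of 256 is not a proper divisor of 310: compute 256^(310/q) for q ∈ {2, 5, 31}.
256^155 ≡ 1 (mod 311)  [q = 2: ≡ 1 ✗]
256^62 ≡ 36 (mod 311)  [q = 5: ≢ 1 ✓]
256^10 ≡ 47 (mod 311)  [q = 31: ≢ 1 ✓]
The check at q = 2 fails, so 256 generates a proper subgroup.

No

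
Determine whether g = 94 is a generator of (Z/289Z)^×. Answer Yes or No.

No

φ(289) = φ(17^2) = 17·(17−1) = 272 = 2^4 · 17.
94 is a primitive root mod 289 iff 94^(φ(289)/q) ≢ 1 for every prime q | φ(289), i.e. q ∈ {2, 17}.
94^136 ≡ 1 (mod 289)  [q = 2: ≡ 1 ✗]
94^16 ≡ 171 (mod 289)  [q = 17: ≢ 1 ✓]
94^136 ≡ 1 shows ord(94) | 136, strictly less than φ(289); not a primitive root.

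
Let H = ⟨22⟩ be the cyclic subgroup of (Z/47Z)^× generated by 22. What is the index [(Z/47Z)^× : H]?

1

The order of 22 must divide φ(47) = 47 − 1 = 46 = 2 · 23.
Divisors of 46: 1, 2, 23, 46.
Evaluate successive powers at the divisors of 46:
22^1 ≡ 22
22^2 ≡ 14
22^23 ≡ 46
22^46 ≡ 1
The order of 22 is 46, so the subgroup it generates has 46 elements.
[(Z/47Z)^× : ⟨22⟩] = 46/46 = 1.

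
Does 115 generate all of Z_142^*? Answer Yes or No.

Yes

φ(142) = φ(2)·φ(71) = 1·70 = 70 = 2 · 5 · 7.
115 is a primitive root mod 142 iff 115^(φ(142)/q) ≢ 1 for every prime q | φ(142), i.e. q ∈ {2, 5, 7}.
115^35 ≡ 141 (mod 142)  [q = 2: ≢ 1 ✓]
115^14 ≡ 57 (mod 142)  [q = 5: ≢ 1 ✓]
115^10 ≡ 45 (mod 142)  [q = 7: ≢ 1 ✓]
Every test exponent gives a nontrivial residue, hence 115 generates the full group.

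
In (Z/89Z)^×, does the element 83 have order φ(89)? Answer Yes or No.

φ(89) = 89 − 1 = 88 = 2^3 · 11.
83 is a primitive root mod 89 iff 83^(φ(89)/q) ≢ 1 for every prime q | φ(89), i.e. q ∈ {2, 11}.
83^44 ≡ 88 (mod 89)  [q = 2: ≢ 1 ✓]
83^8 ≡ 8 (mod 89)  [q = 11: ≢ 1 ✓]
None equal 1, so ord_89(83) = 88: 83 is a primitive root.

Yes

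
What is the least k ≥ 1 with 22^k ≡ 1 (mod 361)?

By Lagrange's theorem, ord_361(22) divides φ(361) = φ(19^2) = 19·(19−1) = 342 = 2 · 3^2 · 19.
Divisors of 342: 1, 2, 3, 6, 9, 18, 19, 38, 57, 114, 171, 342.
Evaluate successive powers at the divisors of 342:
22^1 ≡ 22 (mod 361)
22^2 ≡ 123 (mod 361)
22^3 ≡ 179 (mod 361)
22^6 ≡ 273 (mod 361)
22^9 ≡ 132 (mod 361)
22^18 ≡ 96 (mod 361)
22^19 ≡ 307 (mod 361)
22^38 ≡ 28 (mod 361)
22^57 ≡ 293 (mod 361)
22^114 ≡ 292 (mod 361)
22^171 ≡ 360 (mod 361)
22^342 ≡ 1 (mod 361) ✓
So ord_361(22) = 342.

342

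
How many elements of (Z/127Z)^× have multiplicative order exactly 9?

6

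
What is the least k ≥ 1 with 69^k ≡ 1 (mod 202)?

20

ord(69) | φ(202) = φ(2)·φ(101) = 1·100 = 100 = 2^2 · 5^2.
Divisors of 100: 1, 2, 4, 5, 10, 20, 25, 50, 100.
Evaluate successive powers at the divisors of 100:
69^1 ≡ 69 (mod 202)
69^2 ≡ 115 (mod 202)
69^4 ≡ 95 (mod 202)
69^5 ≡ 91 (mod 202)
69^10 ≡ 201 (mod 202)
69^20 ≡ 1 (mod 202) ✓
Therefore the multiplicative order of 69 modulo 202 is 20.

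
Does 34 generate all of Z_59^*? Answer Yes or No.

Yes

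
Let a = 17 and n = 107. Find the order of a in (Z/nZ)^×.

106

By Lagrange's theorem, ord_107(17) divides φ(107) = 107 − 1 = 106 = 2 · 53.
Divisors of 106: 1, 2, 53, 106.
Evaluate successive powers at the divisors of 106:
17^1 ≡ 17 (mod 107)
17^2 ≡ 75 (mod 107)
17^53 ≡ 106 (mod 107)
17^106 ≡ 1 (mod 107) ✓
So ord_107(17) = 106.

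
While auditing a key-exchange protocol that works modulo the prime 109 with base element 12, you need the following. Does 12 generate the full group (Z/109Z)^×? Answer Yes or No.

No

φ(109) = 109 − 1 = 108 = 2^2 · 3^3.
An element g generates (Z/109Z)^× iff g^(108/q) ≢ 1 (mod 109) for each prime q ∈ {2, 3}.
12^54 ≡ 1 (mod 109)  [q = 2: ≡ 1 ✗]
12^36 ≡ 63 (mod 109)  [q = 3: ≢ 1 ✓]
Since 12^54 ≡ 1, the order of 12 divides 54 < 108, so 12 is not a primitive root.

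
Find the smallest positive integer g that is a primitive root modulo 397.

φ(397) = 397 − 1 = 396 = 2^2 · 3^2 · 11.
Test candidates g = 2, 3, … against the prime factors q ∈ {2, 3, 11} of φ(397): g is a generator iff g^(396/q) ≢ 1 for every such q.
g = 2: 2^198 ≡ 396; 2^132 ≡ 1 — hits 1, so not a primitive root.
g = 3: 3^198 ≡ 1 — hits 1, so not a primitive root.
g = 4: 4^198 ≡ 1 — hits 1, so not a primitive root.
g = 5: 5^198 ≡ 396; 5^132 ≡ 362; 5^36 ≡ 290 — none is 1, so 5 is a primitive root.
Hence the least primitive root of 397 is 5.

5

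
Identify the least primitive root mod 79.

3

φ(79) = 79 − 1 = 78 = 2 · 3 · 13.
Test candidates g = 2, 3, … against the prime factors q ∈ {2, 3, 13} of φ(79): g is a generator iff g^(78/q) ≢ 1 for every such q.
g = 2: 2^39 ≡ 1 — hits 1, so not a primitive root.
g = 3: 3^39 ≡ 78; 3^26 ≡ 23; 3^6 ≡ 18 — none is 1, so 3 is a primitive root.
So 3 is the smallest generator of (Z/79Z)^×.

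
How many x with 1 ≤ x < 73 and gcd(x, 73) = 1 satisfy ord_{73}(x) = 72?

φ(73) = 73 − 1 = 72 = 2^3 · 3^2.
(Z/73Z)^× is cyclic (|G| = 72); a cyclic group of order m has exactly φ(d) elements of each order d | m, and none otherwise.
72 = 2^3 · 3^2 divides 72, and φ(72) = 24.

24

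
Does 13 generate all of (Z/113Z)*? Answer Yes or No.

No

φ(113) = 113 − 1 = 112 = 2^4 · 7.
An element g generates (Z/113Z)^× iff g^(112/q) ≢ 1 (mod 113) for each prime q ∈ {2, 7}.
13^56 ≡ 1 (mod 113)  [q = 2: ≡ 1 ✗]
13^16 ≡ 49 (mod 113)  [q = 7: ≢ 1 ✓]
Since 13^56 ≡ 1, the order of 13 divides 56 < 112, so 13 is not a primitive root.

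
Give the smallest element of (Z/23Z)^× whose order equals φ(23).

φ(23) = 23 − 1 = 22 = 2 · 11.
g is a primitive root iff g^(22/q) ≢ 1 (mod 23) for each prime q ∈ {2, 11}.
g = 2: 2^11 ≡ 1 — hits 1, so not a primitive root.
g = 3: 3^11 ≡ 1 — hits 1, so not a primitive root.
g = 4: 4^11 ≡ 1 — hits 1, so not a primitive root.
g = 5: 5^11 ≡ 22; 5^2 ≡ 2 — none is 1, so 5 is a primitive root.
The smallest primitive root modulo 23 is 5.

5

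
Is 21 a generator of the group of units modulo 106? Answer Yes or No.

Yes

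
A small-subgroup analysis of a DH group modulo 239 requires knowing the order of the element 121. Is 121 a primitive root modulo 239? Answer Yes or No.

φ(239) = 239 − 1 = 238 = 2 · 7 · 17.
It suffices to check that the order of 121 is not a proper divisor of 238: compute 121^(238/q) for q ∈ {2, 7, 17}.
121^119 ≡ 1 (mod 239)  [q = 2: ≡ 1 ✗]
121^34 ≡ 24 (mod 239)  [q = 7: ≢ 1 ✓]
121^14 ≡ 75 (mod 239)  [q = 17: ≢ 1 ✓]
121^119 ≡ 1 shows ord(121) | 119, strictly less than φ(239); not a primitive root.

No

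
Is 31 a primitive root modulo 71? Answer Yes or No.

Yes

φ(71) = 71 − 1 = 70 = 2 · 5 · 7.
An element g generates (Z/71Z)^× iff g^(70/q) ≢ 1 (mod 71) for each prime q ∈ {2, 5, 7}.
31^35 ≡ 70 (mod 71)  [q = 2: ≢ 1 ✓]
31^14 ≡ 54 (mod 71)  [q = 5: ≢ 1 ✓]
31^10 ≡ 20 (mod 71)  [q = 7: ≢ 1 ✓]
Every test exponent gives a nontrivial residue, hence 31 generates the full group.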